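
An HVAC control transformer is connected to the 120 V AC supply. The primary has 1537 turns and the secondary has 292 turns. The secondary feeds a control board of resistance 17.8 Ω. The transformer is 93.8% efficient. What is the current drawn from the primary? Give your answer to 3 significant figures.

V_s = 120 × 292/1537 = 22.798 V.
I_s = V_s/R = 22.798/17.8 = 1.2808 A.
P_out = V_s I_s = 22.798 × 1.2808 = 29.198 W.
P_in = P_out/η = 29.198/0.938 = 31.128 W.
I_p = P_in/V_p = 31.128/120 = 0.259 A.

I_p ≈ 0.259 A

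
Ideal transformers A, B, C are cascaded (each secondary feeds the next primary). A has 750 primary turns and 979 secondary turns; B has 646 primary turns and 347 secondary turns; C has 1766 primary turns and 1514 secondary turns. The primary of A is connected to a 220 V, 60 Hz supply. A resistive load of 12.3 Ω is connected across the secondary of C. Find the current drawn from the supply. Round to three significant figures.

I_supply ≈ 6.46 A

Secondary of A: V = 220.00 × 979/750 = 287.17 V.
Secondary of B: V = 287.17 × 347/646 = 154.26 V.
Secondary of C: V = 154.26 × 1514/1766 = 132.24 V.
I_load = 132.24/12.3 = 10.752 A, so P_out = 132.24 × 10.752 = 1421.8 W.
All ideal ⇒ P_in = P_out, so I_supply = 1421.8/220 = 6.46 A.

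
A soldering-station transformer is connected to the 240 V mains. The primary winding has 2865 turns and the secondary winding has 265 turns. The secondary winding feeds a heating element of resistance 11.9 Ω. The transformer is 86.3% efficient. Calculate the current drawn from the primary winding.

V_s = 240 × 265/2865 = 22.199 V.
I_s = V_s/R = 22.199/11.9 = 1.8655 A.
P_out = V_s I_s = 22.199 × 1.8655 = 41.411 W.
P_in = P_out/η = 41.411/0.863 = 47.985 W.
I_p = P_in/V_p = 47.985/240 = 0.200 A.

I_p ≈ 0.200 A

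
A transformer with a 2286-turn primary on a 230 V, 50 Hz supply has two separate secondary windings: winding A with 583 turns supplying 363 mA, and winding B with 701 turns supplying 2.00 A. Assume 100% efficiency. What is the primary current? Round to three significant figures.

V_A = 230 × 583/2286 = 58.657 V; V_B = 230 × 701/2286 = 70.529 V.
P_out = V_A I_A + V_B I_B = 58.657×0.363 + 70.529×2.00 = 21.293 + 141.06 = 162.35 W.
Ideal ⇒ P_in = P_out, so I_p = P_out/V_p = 162.35/230 = 0.706 A.

I_p ≈ 0.706 A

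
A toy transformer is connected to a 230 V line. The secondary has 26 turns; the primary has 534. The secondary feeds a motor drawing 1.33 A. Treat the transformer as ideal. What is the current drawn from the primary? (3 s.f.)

For an ideal transformer I_p N_p = I_s N_s, so I_p = 1.33 × 26/534 = 0.0648 A.

I_p ≈ 0.0648 A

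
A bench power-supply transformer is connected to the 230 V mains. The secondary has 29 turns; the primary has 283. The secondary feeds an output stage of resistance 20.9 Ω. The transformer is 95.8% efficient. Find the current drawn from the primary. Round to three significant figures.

I_p ≈ 0.121 A

V_s = 230 × 29/283 = 23.569 V.
I_s = V_s/R = 23.569/20.9 = 1.1277 A.
P_out = V_s I_s = 23.569 × 1.1277 = 26.579 W.
P_in = P_out/η = 26.579/0.958 = 27.744 W.
I_p = P_in/V_p = 27.744/230 = 0.121 A.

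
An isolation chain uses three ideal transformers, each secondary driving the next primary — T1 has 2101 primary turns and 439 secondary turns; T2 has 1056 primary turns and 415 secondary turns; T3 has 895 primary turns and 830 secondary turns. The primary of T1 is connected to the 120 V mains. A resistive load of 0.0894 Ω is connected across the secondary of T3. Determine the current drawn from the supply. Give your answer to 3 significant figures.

After T1: V = 120.00 × 439/2101 = 25.074 V.
After T2: V = 25.074 × 415/1056 = 9.8538 V.
After T3: V = 9.8538 × 830/895 = 9.1382 V.
I_load = 9.1382/0.0894 = 102.22 A, so P_out = 9.1382 × 102.22 = 934.07 W.
All ideal ⇒ P_in = P_out, so I_supply = 934.07/120 = 7.78 A.

I_supply ≈ 7.78 A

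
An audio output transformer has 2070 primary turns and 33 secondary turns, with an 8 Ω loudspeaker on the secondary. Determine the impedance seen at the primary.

Z_p ≈ 31500 Ω

Z_p = (N_p/N_s)² × Z_s = (2070/33)² × 8 = 31500 Ω.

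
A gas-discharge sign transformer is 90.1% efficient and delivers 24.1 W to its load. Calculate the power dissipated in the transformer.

P_loss ≈ 2.65 W

P_in = P_out/η = 24.1/0.901 = 26.7481 W.
P_loss = P_in − P_out = 26.7481 − 24.1 = 2.65 W.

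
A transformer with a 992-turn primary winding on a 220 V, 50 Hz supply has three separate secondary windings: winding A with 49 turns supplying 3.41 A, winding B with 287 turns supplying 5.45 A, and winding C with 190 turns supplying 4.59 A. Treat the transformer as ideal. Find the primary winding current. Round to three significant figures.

V_A = 220 × 49/992 = 10.867 V; V_B = 220 × 287/992 = 63.649 V; V_C = 220 × 190/992 = 42.137 V.
P_out = V_A I_A + V_B I_B + V_C I_C = 10.867×3.41 + 63.649×5.45 + 42.137×4.59 = 37.056 + 346.89 + 193.41 = 577.35 W.
Ideal ⇒ P_in = P_out, so I_p = P_out/V_p = 577.35/220 = 2.62 A.

I_p ≈ 2.62 A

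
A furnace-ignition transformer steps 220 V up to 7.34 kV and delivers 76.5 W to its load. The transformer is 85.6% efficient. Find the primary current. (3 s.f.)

P_in = P_out/η = 76.5/0.856 = 89.369 W.
I_p = P_in/V_p = 89.369/220 = 0.406 A.

I_p ≈ 0.406 A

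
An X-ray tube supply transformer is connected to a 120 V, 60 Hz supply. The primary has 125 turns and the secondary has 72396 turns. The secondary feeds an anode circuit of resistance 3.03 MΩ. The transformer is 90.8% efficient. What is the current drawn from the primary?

I_p ≈ 14.6 A

V_s = 120 × 72396/125 = 69500 V.
I_s = V_s/R = 69500/(3.03×10^6) = 0.022937 A.
P_out = V_s I_s = 69500 × 0.022937 = 1594.1 W.
P_in = P_out/η = 1594.1/0.908 = 1755.7 W.
I_p = P_in/V_p = 1755.7/120 = 14.6 A.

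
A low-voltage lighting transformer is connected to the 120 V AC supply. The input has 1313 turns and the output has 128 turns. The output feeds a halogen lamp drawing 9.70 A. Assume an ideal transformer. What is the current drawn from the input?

I_in ≈ 0.946 A

For an ideal transformer I_in N_in = I_out N_out, so I_in = 9.70 × 128/1313 = 0.946 A.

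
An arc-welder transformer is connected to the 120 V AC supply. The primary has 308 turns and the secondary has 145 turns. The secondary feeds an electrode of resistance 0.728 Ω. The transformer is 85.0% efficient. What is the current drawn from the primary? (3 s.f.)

V_s = 120 × 145/308 = 56.494 V.
I_s = V_s/R = 56.494/0.728 = 77.601 A.
P_out = V_s I_s = 56.494 × 77.601 = 4384.0 W.
P_in = P_out/η = 4384.0/0.850 = 5157.6 W.
I_p = P_in/V_p = 5157.6/120 = 43.0 A.

I_p ≈ 43.0 A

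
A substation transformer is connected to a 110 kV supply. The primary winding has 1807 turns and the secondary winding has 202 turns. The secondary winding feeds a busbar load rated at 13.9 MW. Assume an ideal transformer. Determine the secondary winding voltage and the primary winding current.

V_s ≈ 12300 V, I_p ≈ 126 A

V_s = V_p × N_s/N_p = 110000 × 202/1807 = 12297 V.
I_s = P/V_s = 1.39×10^7/12297 = 1130.4 A.
I_p = I_s × N_s/N_p = 1130.4 × 202/1807 = 126 A.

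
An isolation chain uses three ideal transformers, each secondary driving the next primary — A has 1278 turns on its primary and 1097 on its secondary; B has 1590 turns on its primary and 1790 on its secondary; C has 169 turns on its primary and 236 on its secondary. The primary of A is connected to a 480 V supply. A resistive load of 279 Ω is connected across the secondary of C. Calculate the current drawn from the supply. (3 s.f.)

After A: V = 480.00 × 1097/1278 = 412.02 V.
After B: V = 412.02 × 1790/1590 = 463.85 V.
After C: V = 463.85 × 236/169 = 647.74 V.
I_load = 647.74/279 = 2.3216 A, so P_out = 647.74 × 2.3216 = 1503.8 W.
All ideal ⇒ P_in = P_out, so I_supply = 1503.8/480 = 3.13 A.

I_supply ≈ 3.13 A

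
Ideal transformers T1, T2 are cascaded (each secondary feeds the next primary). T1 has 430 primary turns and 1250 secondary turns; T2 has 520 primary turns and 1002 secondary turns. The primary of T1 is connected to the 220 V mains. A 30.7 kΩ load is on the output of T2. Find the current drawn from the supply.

I_supply ≈ 0.225 A

After T1: V = 220.00 × 1250/430 = 639.53 V.
After T2: V = 639.53 × 1002/520 = 1232.3 V.
I_load = 1232.3/30700 = 0.040141 A, so P_out = 1232.3 × 0.040141 = 49.467 W.
All ideal ⇒ P_in = P_out, so I_supply = 49.467/220 = 0.225 A.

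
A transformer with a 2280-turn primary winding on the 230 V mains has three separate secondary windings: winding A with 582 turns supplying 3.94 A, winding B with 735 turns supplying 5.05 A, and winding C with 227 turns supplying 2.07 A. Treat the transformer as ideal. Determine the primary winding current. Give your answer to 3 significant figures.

V_A = 230 × 582/2280 = 58.711 V; V_B = 230 × 735/2280 = 74.145 V; V_C = 230 × 227/2280 = 22.899 V.
P_out = V_A I_A + V_B I_B + V_C I_C = 58.711×3.94 + 74.145×5.05 + 22.899×2.07 = 231.32 + 374.43 + 47.401 = 653.15 W.
Ideal ⇒ P_in = P_out, so I_p = P_out/V_p = 653.15/230 = 2.84 A.

I_p ≈ 2.84 A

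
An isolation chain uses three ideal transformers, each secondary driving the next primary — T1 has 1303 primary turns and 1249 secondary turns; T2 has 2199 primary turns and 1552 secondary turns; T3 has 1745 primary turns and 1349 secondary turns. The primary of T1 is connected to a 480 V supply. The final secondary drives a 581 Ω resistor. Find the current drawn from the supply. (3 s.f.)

After T1: V = 480.00 × 1249/1303 = 460.11 V.
After T2: V = 460.11 × 1552/2199 = 324.73 V.
After T3: V = 324.73 × 1349/1745 = 251.04 V.
I_load = 251.04/581 = 0.43208 A, so P_out = 251.04 × 0.43208 = 108.47 W.
All ideal ⇒ P_in = P_out, so I_supply = 108.47/480 = 0.226 A.

I_supply ≈ 0.226 A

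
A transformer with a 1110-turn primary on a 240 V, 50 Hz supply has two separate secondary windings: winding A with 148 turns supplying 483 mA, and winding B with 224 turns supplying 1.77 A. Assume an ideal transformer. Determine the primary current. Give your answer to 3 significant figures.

I_p ≈ 0.422 A

V_A = 240 × 148/1110 = 32.000 V; V_B = 240 × 224/1110 = 48.432 V.
P_out = V_A I_A + V_B I_B = 32.000×0.483 + 48.432×1.77 = 15.456 + 85.725 = 101.18 W.
Ideal ⇒ P_in = P_out, so I_p = P_out/V_p = 101.18/240 = 0.422 A.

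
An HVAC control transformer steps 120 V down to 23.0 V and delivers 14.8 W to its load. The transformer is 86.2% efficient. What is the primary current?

I_p ≈ 0.143 A

P_in = P_out/η = 14.8/0.862 = 17.169 W.
I_p = P_in/V_p = 17.169/120 = 0.143 A.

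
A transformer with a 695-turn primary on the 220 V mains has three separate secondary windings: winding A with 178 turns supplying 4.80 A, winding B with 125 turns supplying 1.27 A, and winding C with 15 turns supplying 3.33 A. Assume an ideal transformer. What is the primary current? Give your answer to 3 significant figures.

V_A = 220 × 178/695 = 56.345 V; V_B = 220 × 125/695 = 39.568 V; V_C = 220 × 15/695 = 4.7482 V.
P_out = V_A I_A + V_B I_B + V_C I_C = 56.345×4.80 + 39.568×1.27 + 4.7482×3.33 = 270.46 + 50.252 + 15.812 = 336.52 W.
Ideal ⇒ P_in = P_out, so I_p = P_out/V_p = 336.52/220 = 1.53 A.

I_p ≈ 1.53 A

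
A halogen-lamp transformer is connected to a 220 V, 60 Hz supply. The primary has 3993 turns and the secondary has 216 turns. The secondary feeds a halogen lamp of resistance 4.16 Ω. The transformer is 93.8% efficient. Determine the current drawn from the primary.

V_s = 220 × 216/3993 = 11.901 V.
I_s = V_s/R = 11.901/4.16 = 2.8608 A.
P_out = V_s I_s = 11.901 × 2.8608 = 34.046 W.
P_in = P_out/η = 34.046/0.938 = 36.296 W.
I_p = P_in/V_p = 36.296/220 = 0.165 A.

I_p ≈ 0.165 A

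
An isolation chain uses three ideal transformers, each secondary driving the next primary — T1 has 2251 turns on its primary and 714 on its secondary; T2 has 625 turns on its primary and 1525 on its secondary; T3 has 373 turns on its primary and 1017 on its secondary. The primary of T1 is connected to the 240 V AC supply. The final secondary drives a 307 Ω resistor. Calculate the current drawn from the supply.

After T1: V = 240.00 × 714/2251 = 76.126 V.
After T2: V = 76.126 × 1525/625 = 185.75 V.
After T3: V = 185.75 × 1017/373 = 506.45 V.
I_load = 506.45/307 = 1.6497 A, so P_out = 506.45 × 1.6497 = 835.47 W.
All ideal ⇒ P_in = P_out, so I_supply = 835.47/240 = 3.48 A.

I_supply ≈ 3.48 A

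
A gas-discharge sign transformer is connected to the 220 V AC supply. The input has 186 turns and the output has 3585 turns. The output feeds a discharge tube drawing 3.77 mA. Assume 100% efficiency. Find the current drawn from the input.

I_in ≈ 0.0727 A

For an ideal transformer I_in N_in = I_out N_out, so I_in = 0.00377 × 3585/186 = 0.0727 A.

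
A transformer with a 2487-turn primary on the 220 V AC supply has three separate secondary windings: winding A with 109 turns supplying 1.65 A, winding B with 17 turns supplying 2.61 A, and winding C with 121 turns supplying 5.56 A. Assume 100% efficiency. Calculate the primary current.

I_p ≈ 0.361 A

V_A = 220 × 109/2487 = 9.6421 V; V_B = 220 × 17/2487 = 1.5038 V; V_C = 220 × 121/2487 = 10.704 V.
P_out = V_A I_A + V_B I_B + V_C I_C = 9.6421×1.65 + 1.5038×2.61 + 10.704×5.56 = 15.910 + 3.9250 + 59.512 = 79.347 W.
Ideal ⇒ P_in = P_out, so I_p = P_out/V_p = 79.347/220 = 0.361 A.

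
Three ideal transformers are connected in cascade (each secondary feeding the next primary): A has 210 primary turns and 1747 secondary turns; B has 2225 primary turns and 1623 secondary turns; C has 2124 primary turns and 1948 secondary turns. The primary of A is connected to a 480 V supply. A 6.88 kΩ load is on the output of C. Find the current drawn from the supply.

I_supply ≈ 2.16 A

Secondary of A: V = 480.00 × 1747/210 = 3993.1 V.
Secondary of B: V = 3993.1 × 1623/2225 = 2912.8 V.
Secondary of C: V = 2912.8 × 1948/2124 = 2671.4 V.
I_load = 2671.4/6880 = 0.38828 A, so P_out = 2671.4 × 0.38828 = 1037.3 W.
All ideal ⇒ P_in = P_out, so I_supply = 1037.3/480 = 2.16 A.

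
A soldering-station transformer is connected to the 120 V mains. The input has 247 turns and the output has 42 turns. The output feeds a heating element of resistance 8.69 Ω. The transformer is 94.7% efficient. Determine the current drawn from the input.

I_in ≈ 0.422 A

V_out = 120 × 42/247 = 20.405 V.
I_out = V_out/R = 20.405/8.69 = 2.3481 A.
P_out = V_out I_out = 20.405 × 2.3481 = 47.912 W.
P_in = P_out/η = 47.912/0.947 = 50.594 W.
I_in = P_in/V_in = 50.594/120 = 0.422 A.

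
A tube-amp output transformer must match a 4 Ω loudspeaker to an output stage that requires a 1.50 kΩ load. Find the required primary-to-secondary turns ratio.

Z_p/Z_s = (N_p/N_s)², so N_p/N_s = √(1500/4) = √375 = 19.4.

N_p/N_s ≈ 19.4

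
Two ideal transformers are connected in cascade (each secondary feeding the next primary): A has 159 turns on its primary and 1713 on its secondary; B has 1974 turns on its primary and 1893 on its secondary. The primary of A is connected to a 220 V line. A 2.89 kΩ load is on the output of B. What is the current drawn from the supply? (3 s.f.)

I_supply ≈ 8.13 A

Secondary of A: V = 220.00 × 1713/159 = 2370.2 V.
Secondary of B: V = 2370.2 × 1893/1974 = 2272.9 V.
I_load = 2272.9/2890 = 0.78648 A, so P_out = 2272.9 × 0.78648 = 1787.6 W.
All ideal ⇒ P_in = P_out, so I_supply = 1787.6/220 = 8.13 A.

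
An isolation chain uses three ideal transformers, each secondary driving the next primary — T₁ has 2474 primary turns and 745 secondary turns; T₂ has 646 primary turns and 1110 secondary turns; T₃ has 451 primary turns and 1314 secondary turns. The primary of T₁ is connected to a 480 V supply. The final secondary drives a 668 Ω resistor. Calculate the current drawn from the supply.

I_supply ≈ 1.63 A

Secondary of T₁: V = 480.00 × 745/2474 = 144.54 V.
Secondary of T₂: V = 144.54 × 1110/646 = 248.36 V.
Secondary of T₃: V = 248.36 × 1314/451 = 723.61 V.
I_load = 723.61/668 = 1.0833 A, so P_out = 723.61 × 1.0833 = 783.86 W.
All ideal ⇒ P_in = P_out, so I_supply = 783.86/480 = 1.63 A.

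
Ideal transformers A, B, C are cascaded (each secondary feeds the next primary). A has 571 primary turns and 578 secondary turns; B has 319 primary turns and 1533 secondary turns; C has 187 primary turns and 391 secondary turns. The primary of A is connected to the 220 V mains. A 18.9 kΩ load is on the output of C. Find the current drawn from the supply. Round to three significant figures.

I_supply ≈ 1.20 A

Secondary of A: V = 220.00 × 578/571 = 222.70 V.
Secondary of B: V = 222.70 × 1533/319 = 1070.2 V.
Secondary of C: V = 1070.2 × 391/187 = 2237.7 V.
I_load = 2237.7/18900 = 0.11840 A, so P_out = 2237.7 × 0.11840 = 264.94 W.
All ideal ⇒ P_in = P_out, so I_supply = 264.94/220 = 1.20 A.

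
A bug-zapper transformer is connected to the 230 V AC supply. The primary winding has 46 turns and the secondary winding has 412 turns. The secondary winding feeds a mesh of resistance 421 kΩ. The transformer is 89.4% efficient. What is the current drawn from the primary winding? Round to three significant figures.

I_p ≈ 0.0490 A

V_s = 230 × 412/46 = 2060.0 V.
I_s = V_s/R = 2060.0/421000 = 0.0048931 A.
P_out = V_s I_s = 2060.0 × 0.0048931 = 10.080 W.
P_in = P_out/η = 10.080/0.894 = 11.275 W.
I_p = P_in/V_p = 11.275/230 = 0.0490 A.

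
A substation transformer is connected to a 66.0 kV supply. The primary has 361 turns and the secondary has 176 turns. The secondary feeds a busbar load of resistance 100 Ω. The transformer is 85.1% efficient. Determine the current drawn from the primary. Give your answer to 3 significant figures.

I_p ≈ 184 A

V_s = 66000 × 176/361 = 32177 V.
I_s = V_s/R = 32177/100 = 321.77 A.
P_out = V_s I_s = 32177 × 321.77 = 1.0354×10^7 W.
P_in = P_out/η = 1.0354×10^7/0.851 = 1.2167×10^7 W.
I_p = P_in/V_p = 1.2167×10^7/66000 = 184 A.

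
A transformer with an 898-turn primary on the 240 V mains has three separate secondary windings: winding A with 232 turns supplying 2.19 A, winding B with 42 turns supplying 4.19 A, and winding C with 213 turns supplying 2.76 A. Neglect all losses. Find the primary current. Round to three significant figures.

V_A = 240 × 232/898 = 62.004 V; V_B = 240 × 42/898 = 11.225 V; V_C = 240 × 213/898 = 56.927 V.
P_out = V_A I_A + V_B I_B + V_C I_C = 62.004×2.19 + 11.225×4.19 + 56.927×2.76 = 135.79 + 47.033 + 157.12 = 339.94 W.
Ideal ⇒ P_in = P_out, so I_p = P_out/V_p = 339.94/240 = 1.42 A.

I_p ≈ 1.42 A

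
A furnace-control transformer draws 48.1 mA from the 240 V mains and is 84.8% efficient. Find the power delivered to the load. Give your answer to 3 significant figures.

P_in = V_p I_p = 240 × 0.0481 = 11.544 W.
P_out = η P_in = 0.848 × 11.544 = 9.79 W.

P_out ≈ 9.79 W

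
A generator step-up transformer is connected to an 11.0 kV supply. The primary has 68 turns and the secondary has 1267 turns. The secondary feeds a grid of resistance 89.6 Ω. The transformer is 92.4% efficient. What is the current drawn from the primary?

V_s = 11000 × 1267/68 = 204960 V.
I_s = V_s/R = 204960/89.6 = 2287.5 A.
P_out = V_s I_s = 204960 × 2287.5 = 4.6883×10^8 W.
P_in = P_out/η = 4.6883×10^8/0.924 = 5.0739×10^8 W.
I_p = P_in/V_p = 5.0739×10^8/11000 = 46100 A.

I_p ≈ 46100 A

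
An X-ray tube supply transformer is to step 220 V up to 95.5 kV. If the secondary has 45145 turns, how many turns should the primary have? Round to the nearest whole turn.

N_p/N_s = V_p/V_s, so N_p = 45145 × 220/95500 = 104.0 ≈ 104 turns.

N_p = 104 turns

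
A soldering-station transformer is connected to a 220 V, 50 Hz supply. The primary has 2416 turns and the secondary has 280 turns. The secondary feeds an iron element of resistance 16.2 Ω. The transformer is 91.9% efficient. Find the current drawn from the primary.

I_p ≈ 0.198 A

V_s = 220 × 280/2416 = 25.497 V.
I_s = V_s/R = 25.497/16.2 = 1.5739 A.
P_out = V_s I_s = 25.497 × 1.5739 = 40.128 W.
P_in = P_out/η = 40.128/0.919 = 43.665 W.
I_p = P_in/V_p = 43.665/220 = 0.198 A.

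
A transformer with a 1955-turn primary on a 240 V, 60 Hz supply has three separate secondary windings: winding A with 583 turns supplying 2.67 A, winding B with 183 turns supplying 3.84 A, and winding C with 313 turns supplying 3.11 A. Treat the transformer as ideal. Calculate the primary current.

V_A = 240 × 583/1955 = 71.570 V; V_B = 240 × 183/1955 = 22.465 V; V_C = 240 × 313/1955 = 38.425 V.
P_out = V_A I_A + V_B I_B + V_C I_C = 71.570×2.67 + 22.465×3.84 + 38.425×3.11 = 191.09 + 86.267 + 119.50 = 396.86 W.
Ideal ⇒ P_in = P_out, so I_p = P_out/V_p = 396.86/240 = 1.65 A.

I_p ≈ 1.65 A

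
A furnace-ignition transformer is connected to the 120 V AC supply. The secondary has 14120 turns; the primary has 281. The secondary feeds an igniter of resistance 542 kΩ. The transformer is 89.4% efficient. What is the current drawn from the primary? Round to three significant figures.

V_s = 120 × 14120/281 = 6029.9 V.
I_s = V_s/R = 6029.9/542000 = 0.011125 A.
P_out = V_s I_s = 6029.9 × 0.011125 = 67.084 W.
P_in = P_out/η = 67.084/0.894 = 75.038 W.
I_p = P_in/V_p = 75.038/120 = 0.625 A.

I_p ≈ 0.625 A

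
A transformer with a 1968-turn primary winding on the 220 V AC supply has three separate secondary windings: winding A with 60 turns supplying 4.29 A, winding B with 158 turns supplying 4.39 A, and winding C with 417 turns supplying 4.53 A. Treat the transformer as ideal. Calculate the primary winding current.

V_A = 220 × 60/1968 = 6.7073 V; V_B = 220 × 158/1968 = 17.663 V; V_C = 220 × 417/1968 = 46.616 V.
P_out = V_A I_A + V_B I_B + V_C I_C = 6.7073×4.29 + 17.663×4.39 + 46.616×4.53 = 28.774 + 77.539 + 211.17 = 317.48 W.
Ideal ⇒ P_in = P_out, so I_p = P_out/V_p = 317.48/220 = 1.44 A.

I_p ≈ 1.44 A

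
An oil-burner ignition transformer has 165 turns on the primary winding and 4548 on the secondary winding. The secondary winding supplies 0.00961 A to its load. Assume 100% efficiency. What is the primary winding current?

For an ideal transformer I_p/I_s = N_s/N_p, so I_p = 0.00961 × 4548/165 = 0.265 A.

I_p ≈ 0.265 A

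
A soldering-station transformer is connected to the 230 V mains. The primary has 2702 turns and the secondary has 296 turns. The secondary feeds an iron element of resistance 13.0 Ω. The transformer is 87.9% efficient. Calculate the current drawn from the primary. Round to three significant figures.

V_s = 230 × 296/2702 = 25.196 V.
I_s = V_s/R = 25.196/13.0 = 1.9382 A.
P_out = V_s I_s = 25.196 × 1.9382 = 48.834 W.
P_in = P_out/η = 48.834/0.879 = 55.557 W.
I_p = P_in/V_p = 55.557/230 = 0.242 A.

I_p ≈ 0.242 A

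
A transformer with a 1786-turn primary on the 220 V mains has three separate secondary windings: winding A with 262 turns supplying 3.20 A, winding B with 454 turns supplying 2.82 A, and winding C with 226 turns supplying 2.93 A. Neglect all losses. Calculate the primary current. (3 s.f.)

V_A = 220 × 262/1786 = 32.273 V; V_B = 220 × 454/1786 = 55.924 V; V_C = 220 × 226/1786 = 27.839 V.
P_out = V_A I_A + V_B I_B + V_C I_C = 32.273×3.20 + 55.924×2.82 + 27.839×2.93 = 103.27 + 157.71 + 81.568 = 342.55 W.
Ideal ⇒ P_in = P_out, so I_p = P_out/V_p = 342.55/220 = 1.56 A.

I_p ≈ 1.56 A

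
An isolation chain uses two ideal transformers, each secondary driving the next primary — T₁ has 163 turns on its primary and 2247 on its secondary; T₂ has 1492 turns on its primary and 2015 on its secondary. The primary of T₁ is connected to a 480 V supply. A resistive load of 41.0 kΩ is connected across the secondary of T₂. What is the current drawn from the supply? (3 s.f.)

Secondary of T₁: V = 480.00 × 2247/163 = 6616.9 V.
Secondary of T₂: V = 6616.9 × 2015/1492 = 8936.4 V.
I_load = 8936.4/41000 = 0.21796 A, so P_out = 8936.4 × 0.21796 = 1947.8 W.
All ideal ⇒ P_in = P_out, so I_supply = 1947.8/480 = 4.06 A.

I_supply ≈ 4.06 A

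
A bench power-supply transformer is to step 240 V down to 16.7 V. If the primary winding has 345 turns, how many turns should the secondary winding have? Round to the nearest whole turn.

N_s = 24 turns

N_s/N_p = V_s/V_p, so N_s = 345 × 16.7/240 = 24.0 ≈ 24 turns.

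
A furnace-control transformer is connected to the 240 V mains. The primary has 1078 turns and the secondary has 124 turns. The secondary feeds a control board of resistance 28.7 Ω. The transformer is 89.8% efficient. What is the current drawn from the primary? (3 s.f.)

V_s = 240 × 124/1078 = 27.607 V.
I_s = V_s/R = 27.607/28.7 = 0.96191 A.
P_out = V_s I_s = 27.607 × 0.96191 = 26.555 W.
P_in = P_out/η = 26.555/0.898 = 29.571 W.
I_p = P_in/V_p = 29.571/240 = 0.123 A.

I_p ≈ 0.123 A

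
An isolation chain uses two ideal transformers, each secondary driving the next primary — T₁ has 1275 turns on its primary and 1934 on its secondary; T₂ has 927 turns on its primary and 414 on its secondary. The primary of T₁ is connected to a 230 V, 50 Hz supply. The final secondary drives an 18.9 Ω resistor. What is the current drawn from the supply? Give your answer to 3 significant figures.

I_supply ≈ 5.58 A

Secondary of T₁: V = 230.00 × 1934/1275 = 348.88 V.
Secondary of T₂: V = 348.88 × 414/927 = 155.81 V.
I_load = 155.81/18.9 = 8.2439 A, so P_out = 155.81 × 8.2439 = 1284.5 W.
All ideal ⇒ P_in = P_out, so I_supply = 1284.5/230 = 5.58 A.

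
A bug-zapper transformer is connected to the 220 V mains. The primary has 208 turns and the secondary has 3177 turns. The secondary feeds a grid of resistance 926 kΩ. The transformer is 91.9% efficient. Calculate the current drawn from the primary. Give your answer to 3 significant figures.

I_p ≈ 0.0603 A

V_s = 220 × 3177/208 = 3360.3 V.
I_s = V_s/R = 3360.3/926000 = 0.0036288 A.
P_out = V_s I_s = 3360.3 × 0.0036288 = 12.194 W.
P_in = P_out/η = 12.194/0.919 = 13.269 W.
I_p = P_in/V_p = 13.269/220 = 0.0603 A.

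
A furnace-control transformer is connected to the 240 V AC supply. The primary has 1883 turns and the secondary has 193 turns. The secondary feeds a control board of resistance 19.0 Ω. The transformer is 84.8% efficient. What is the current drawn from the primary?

I_p ≈ 0.156 A

V_s = 240 × 193/1883 = 24.599 V.
I_s = V_s/R = 24.599/19.0 = 1.2947 A.
P_out = V_s I_s = 24.599 × 1.2947 = 31.848 W.
P_in = P_out/η = 31.848/0.848 = 37.557 W.
I_p = P_in/V_p = 37.557/240 = 0.156 A.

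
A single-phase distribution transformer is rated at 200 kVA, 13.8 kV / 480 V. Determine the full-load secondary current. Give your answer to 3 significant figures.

I_s ≈ 417 A

I_s = S/V_s = 200000/480 = 417 A.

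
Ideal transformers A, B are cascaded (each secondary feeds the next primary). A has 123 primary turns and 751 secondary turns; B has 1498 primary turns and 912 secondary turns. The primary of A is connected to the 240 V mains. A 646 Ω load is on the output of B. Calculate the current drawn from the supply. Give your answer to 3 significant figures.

After A: V = 240.00 × 751/123 = 1465.4 V.
After B: V = 1465.4 × 912/1498 = 892.13 V.
I_load = 892.13/646 = 1.3810 A, so P_out = 892.13 × 1.3810 = 1232.0 W.
All ideal ⇒ P_in = P_out, so I_supply = 1232.0/240 = 5.13 A.

I_supply ≈ 5.13 A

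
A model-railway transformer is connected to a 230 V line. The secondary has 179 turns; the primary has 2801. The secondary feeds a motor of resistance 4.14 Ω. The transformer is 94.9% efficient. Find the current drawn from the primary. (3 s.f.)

V_s = 230 × 179/2801 = 14.698 V.
I_s = V_s/R = 14.698/4.14 = 3.5503 A.
P_out = V_s I_s = 14.698 × 3.5503 = 52.184 W.
P_in = P_out/η = 52.184/0.949 = 54.988 W.
I_p = P_in/V_p = 54.988/230 = 0.239 A.

I_p ≈ 0.239 A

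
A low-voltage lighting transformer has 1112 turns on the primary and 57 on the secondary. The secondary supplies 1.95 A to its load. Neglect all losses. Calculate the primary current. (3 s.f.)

For an ideal transformer I_p/I_s = N_s/N_p, so I_p = 1.95 × 57/1112 = 0.100 A.

I_p ≈ 0.100 A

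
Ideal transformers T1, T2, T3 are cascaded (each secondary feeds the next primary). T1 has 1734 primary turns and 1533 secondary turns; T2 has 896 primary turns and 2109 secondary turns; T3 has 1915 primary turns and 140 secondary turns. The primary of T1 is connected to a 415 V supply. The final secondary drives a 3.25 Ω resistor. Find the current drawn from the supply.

I_supply ≈ 2.96 A

Secondary of T1: V = 415.00 × 1533/1734 = 366.89 V.
Secondary of T2: V = 366.89 × 2109/896 = 863.59 V.
Secondary of T3: V = 863.59 × 140/1915 = 63.135 V.
I_load = 63.135/3.25 = 19.426 A, so P_out = 63.135 × 19.426 = 1226.5 W.
All ideal ⇒ P_in = P_out, so I_supply = 1226.5/415 = 2.96 A.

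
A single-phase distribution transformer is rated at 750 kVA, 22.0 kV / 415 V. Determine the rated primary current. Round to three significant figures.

I_p ≈ 34.1 A

I_p = S/V_p = 750000/22000 = 34.1 A.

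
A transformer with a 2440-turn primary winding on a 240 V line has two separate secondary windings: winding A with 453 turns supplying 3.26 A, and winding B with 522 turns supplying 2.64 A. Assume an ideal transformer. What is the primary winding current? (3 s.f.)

I_p ≈ 1.17 A

V_A = 240 × 453/2440 = 44.557 V; V_B = 240 × 522/2440 = 51.344 V.
P_out = V_A I_A + V_B I_B = 44.557×3.26 + 51.344×2.64 = 145.26 + 135.55 = 280.81 W.
Ideal ⇒ P_in = P_out, so I_p = P_out/V_p = 280.81/240 = 1.17 A.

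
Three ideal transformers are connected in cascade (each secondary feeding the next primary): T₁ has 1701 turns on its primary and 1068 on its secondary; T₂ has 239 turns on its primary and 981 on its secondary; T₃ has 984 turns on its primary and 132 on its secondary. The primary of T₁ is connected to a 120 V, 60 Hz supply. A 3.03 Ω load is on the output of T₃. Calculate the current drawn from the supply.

I_supply ≈ 4.73 A

Secondary of T₁: V = 120.00 × 1068/1701 = 75.344 V.
Secondary of T₂: V = 75.344 × 981/239 = 309.26 V.
Secondary of T₃: V = 309.26 × 132/984 = 41.486 V.
I_load = 41.486/3.03 = 13.692 A, so P_out = 41.486 × 13.692 = 568.01 W.
All ideal ⇒ P_in = P_out, so I_supply = 568.01/120 = 4.73 A.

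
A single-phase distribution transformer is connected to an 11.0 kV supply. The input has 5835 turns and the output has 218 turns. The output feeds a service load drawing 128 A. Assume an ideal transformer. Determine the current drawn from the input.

For an ideal transformer I_in N_in = I_out N_out, so I_in = 128 × 218/5835 = 4.78 A.

I_in ≈ 4.78 A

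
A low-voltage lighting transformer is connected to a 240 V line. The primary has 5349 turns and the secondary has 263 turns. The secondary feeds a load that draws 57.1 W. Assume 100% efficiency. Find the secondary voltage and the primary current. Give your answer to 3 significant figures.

V_s ≈ 11.8 V, I_p ≈ 0.238 A

V_s = V_p × N_s/N_p = 240 × 263/5349 = 11.800 V.
I_s = P/V_s = 57.1/11.800 = 4.8388 A.
I_p = I_s × N_s/N_p = 4.8388 × 263/5349 = 0.238 A.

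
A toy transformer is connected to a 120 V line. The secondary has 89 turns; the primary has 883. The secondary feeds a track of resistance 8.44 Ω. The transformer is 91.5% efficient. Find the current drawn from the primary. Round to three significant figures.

V_s = 120 × 89/883 = 12.095 V.
I_s = V_s/R = 12.095/8.44 = 1.4331 A.
P_out = V_s I_s = 12.095 × 1.4331 = 17.333 W.
P_in = P_out/η = 17.333/0.915 = 18.943 W.
I_p = P_in/V_p = 18.943/120 = 0.158 A.

I_p ≈ 0.158 A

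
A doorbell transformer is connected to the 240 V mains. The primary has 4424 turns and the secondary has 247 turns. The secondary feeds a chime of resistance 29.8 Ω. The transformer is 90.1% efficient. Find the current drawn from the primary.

I_p ≈ 0.0279 A

V_s = 240 × 247/4424 = 13.400 V.
I_s = V_s/R = 13.400/29.8 = 0.44965 A.
P_out = V_s I_s = 13.400 × 0.44965 = 6.0252 W.
P_in = P_out/η = 6.0252/0.901 = 6.6872 W.
I_p = P_in/V_p = 6.6872/240 = 0.0279 A.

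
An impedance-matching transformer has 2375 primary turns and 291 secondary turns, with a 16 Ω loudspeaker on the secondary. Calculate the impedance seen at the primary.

Z_p ≈ 1070 Ω

Z_p = (N_p/N_s)² × Z_s = (2375/291)² × 16 = 1070 Ω.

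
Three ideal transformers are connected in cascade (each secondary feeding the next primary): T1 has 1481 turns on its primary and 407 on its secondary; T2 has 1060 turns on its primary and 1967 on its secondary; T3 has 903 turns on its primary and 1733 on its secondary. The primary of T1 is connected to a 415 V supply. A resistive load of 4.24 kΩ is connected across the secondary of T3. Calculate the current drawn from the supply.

After T1: V = 415.00 × 407/1481 = 114.05 V.
After T2: V = 114.05 × 1967/1060 = 211.63 V.
After T3: V = 211.63 × 1733/903 = 406.16 V.
I_load = 406.16/4240 = 0.095792 A, so P_out = 406.16 × 0.095792 = 38.907 W.
All ideal ⇒ P_in = P_out, so I_supply = 38.907/415 = 0.0938 A.

I_supply ≈ 0.0938 A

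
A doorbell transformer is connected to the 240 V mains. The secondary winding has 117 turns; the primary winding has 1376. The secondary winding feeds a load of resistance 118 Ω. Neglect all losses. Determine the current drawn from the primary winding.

I_p ≈ 0.0147 A

V_s = V_p × N_s/N_p = 240 × 117/1376 = 20.407 V.
I_s = V_s/R = 20.407/118 = 0.17294 A.
For an ideal transformer I_p N_p = I_s N_s, so I_p = 0.17294 × 117/1376 = 0.0147 A.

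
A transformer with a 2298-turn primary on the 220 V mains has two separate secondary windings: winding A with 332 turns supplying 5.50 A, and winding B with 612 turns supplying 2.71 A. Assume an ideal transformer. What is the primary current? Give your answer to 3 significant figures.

V_A = 220 × 332/2298 = 31.784 V; V_B = 220 × 612/2298 = 58.590 V.
P_out = V_A I_A + V_B I_B = 31.784×5.50 + 58.590×2.71 = 174.81 + 158.78 = 333.59 W.
Ideal ⇒ P_in = P_out, so I_p = P_out/V_p = 333.59/220 = 1.52 A.

I_p ≈ 1.52 A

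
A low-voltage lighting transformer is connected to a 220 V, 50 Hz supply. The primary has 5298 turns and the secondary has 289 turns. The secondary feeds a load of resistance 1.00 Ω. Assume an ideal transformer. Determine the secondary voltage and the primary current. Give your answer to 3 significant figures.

V_s = V_p × N_s/N_p = 220 × 289/5298 = 12.001 V.
I_s = V_s/R = 12.001/1.00 = 12.001 A.
I_p = I_s × N_s/N_p = 12.001 × 289/5298 = 0.655 A.

V_s ≈ 12.0 V, I_p ≈ 0.655 A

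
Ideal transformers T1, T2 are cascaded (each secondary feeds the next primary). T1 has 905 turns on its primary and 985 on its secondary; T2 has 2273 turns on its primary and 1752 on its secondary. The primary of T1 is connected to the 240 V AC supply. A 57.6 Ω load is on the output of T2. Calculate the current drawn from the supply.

I_supply ≈ 2.93 A

After T1: V = 240.00 × 985/905 = 261.22 V.
After T2: V = 261.22 × 1752/2273 = 201.34 V.
I_load = 201.34/57.6 = 3.4955 A, so P_out = 201.34 × 3.4955 = 703.79 W.
All ideal ⇒ P_in = P_out, so I_supply = 703.79/240 = 2.93 A.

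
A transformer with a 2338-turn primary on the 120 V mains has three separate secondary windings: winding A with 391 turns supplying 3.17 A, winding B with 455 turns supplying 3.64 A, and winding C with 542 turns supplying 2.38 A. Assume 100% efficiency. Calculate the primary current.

V_A = 120 × 391/2338 = 20.068 V; V_B = 120 × 455/2338 = 23.353 V; V_C = 120 × 542/2338 = 27.819 V.
P_out = V_A I_A + V_B I_B + V_C I_C = 20.068×3.17 + 23.353×3.64 + 27.819×2.38 = 63.617 + 85.006 + 66.208 = 214.83 W.
Ideal ⇒ P_in = P_out, so I_p = P_out/V_p = 214.83/120 = 1.79 A.

I_p ≈ 1.79 A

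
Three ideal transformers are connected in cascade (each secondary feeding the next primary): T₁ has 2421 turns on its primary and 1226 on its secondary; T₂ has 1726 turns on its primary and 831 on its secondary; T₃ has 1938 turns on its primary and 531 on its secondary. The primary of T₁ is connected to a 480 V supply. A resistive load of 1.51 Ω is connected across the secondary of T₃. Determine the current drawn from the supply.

Secondary of T₁: V = 480.00 × 1226/2421 = 243.07 V.
Secondary of T₂: V = 243.07 × 831/1726 = 117.03 V.
Secondary of T₃: V = 117.03 × 531/1938 = 32.065 V.
I_load = 32.065/1.51 = 21.235 A, so P_out = 32.065 × 21.235 = 680.92 W.
All ideal ⇒ P_in = P_out, so I_supply = 680.92/480 = 1.42 A.

I_supply ≈ 1.42 A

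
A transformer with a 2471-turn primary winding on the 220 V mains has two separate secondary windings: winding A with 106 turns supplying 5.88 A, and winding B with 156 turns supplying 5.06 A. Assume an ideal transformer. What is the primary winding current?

I_p ≈ 0.572 A

V_A = 220 × 106/2471 = 9.4375 V; V_B = 220 × 156/2471 = 13.889 V.
P_out = V_A I_A + V_B I_B = 9.4375×5.88 + 13.889×5.06 = 55.492 + 70.279 = 125.77 W.
Ideal ⇒ P_in = P_out, so I_p = P_out/V_p = 125.77/220 = 0.572 A.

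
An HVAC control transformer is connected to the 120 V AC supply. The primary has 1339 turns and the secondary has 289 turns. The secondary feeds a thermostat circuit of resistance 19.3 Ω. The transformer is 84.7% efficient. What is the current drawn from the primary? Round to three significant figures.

I_p ≈ 0.342 A

V_s = 120 × 289/1339 = 25.900 V.
I_s = V_s/R = 25.900/19.3 = 1.3420 A.
P_out = V_s I_s = 25.900 × 1.3420 = 34.757 W.
P_in = P_out/η = 34.757/0.847 = 41.035 W.
I_p = P_in/V_p = 41.035/120 = 0.342 A.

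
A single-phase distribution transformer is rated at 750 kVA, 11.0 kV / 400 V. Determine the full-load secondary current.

I_s ≈ 1880 A

I_s = S/V_s = 750000/400 = 1880 A.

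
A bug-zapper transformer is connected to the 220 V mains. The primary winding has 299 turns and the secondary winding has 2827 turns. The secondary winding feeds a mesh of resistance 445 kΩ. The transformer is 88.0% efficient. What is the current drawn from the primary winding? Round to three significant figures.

I_p ≈ 0.0502 A

V_s = 220 × 2827/299 = 2080.1 V.
I_s = V_s/R = 2080.1/445000 = 0.0046743 A.
P_out = V_s I_s = 2080.1 × 0.0046743 = 9.7229 W.
P_in = P_out/η = 9.7229/0.880 = 11.049 W.
I_p = P_in/V_p = 11.049/220 = 0.0502 A.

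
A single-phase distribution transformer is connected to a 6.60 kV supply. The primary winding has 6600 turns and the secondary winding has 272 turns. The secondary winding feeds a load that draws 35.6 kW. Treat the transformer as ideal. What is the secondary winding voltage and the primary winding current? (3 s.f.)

V_s ≈ 272 V, I_p ≈ 5.39 A

V_s = V_p × N_s/N_p = 6600 × 272/6600 = 272.00 V.
I_s = P/V_s = 35600/272.00 = 130.88 A.
I_p = I_s × N_s/N_p = 130.88 × 272/6600 = 5.39 A.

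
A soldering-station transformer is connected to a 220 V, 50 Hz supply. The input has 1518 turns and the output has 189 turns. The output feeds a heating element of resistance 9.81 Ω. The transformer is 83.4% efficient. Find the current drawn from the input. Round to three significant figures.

V_out = 220 × 189/1518 = 27.391 V.
I_out = V_out/R = 27.391/9.81 = 2.7922 A.
P_out = V_out I_out = 27.391 × 2.7922 = 76.482 W.
P_in = P_out/η = 76.482/0.834 = 91.704 W.
I_in = P_in/V_in = 91.704/220 = 0.417 A.

I_in ≈ 0.417 A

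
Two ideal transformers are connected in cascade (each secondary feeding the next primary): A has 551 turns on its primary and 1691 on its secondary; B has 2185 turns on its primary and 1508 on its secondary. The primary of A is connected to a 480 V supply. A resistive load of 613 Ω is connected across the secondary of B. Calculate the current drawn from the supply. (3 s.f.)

Secondary of A: V = 480.00 × 1691/551 = 1473.1 V.
Secondary of B: V = 1473.1 × 1508/2185 = 1016.7 V.
I_load = 1016.7/613 = 1.6585 A, so P_out = 1016.7 × 1.6585 = 1686.2 W.
All ideal ⇒ P_in = P_out, so I_supply = 1686.2/480 = 3.51 A.

I_supply ≈ 3.51 A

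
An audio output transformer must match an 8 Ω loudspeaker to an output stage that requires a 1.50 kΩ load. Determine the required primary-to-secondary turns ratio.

Z_p/Z_s = (N_p/N_s)², so N_p/N_s = √(1500/8) = √188 = 13.7.

N_p/N_s ≈ 13.7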